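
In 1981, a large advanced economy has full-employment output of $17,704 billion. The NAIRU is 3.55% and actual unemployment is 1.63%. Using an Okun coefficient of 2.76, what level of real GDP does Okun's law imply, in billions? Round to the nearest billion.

$18,642 billion

Unemployment gap = 1.63 - 3.55 = -1.92 points, so the output gap is -2.76 × (-1.92) = 5.2992%.
Actual GDP = 17704 × (1 + 5.2992/100) = 17704 × 1.052992 ≈ 18642 billion.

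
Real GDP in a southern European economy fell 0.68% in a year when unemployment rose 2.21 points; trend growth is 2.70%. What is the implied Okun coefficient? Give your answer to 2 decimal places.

Growth form: g_Y = g_Y* - β × Δu, so β = (g_Y* - g_Y)/Δu.
β = (2.7 + 0.68)/2.21 = 3.38/2.21 = 1.53.

β ≈ 1.53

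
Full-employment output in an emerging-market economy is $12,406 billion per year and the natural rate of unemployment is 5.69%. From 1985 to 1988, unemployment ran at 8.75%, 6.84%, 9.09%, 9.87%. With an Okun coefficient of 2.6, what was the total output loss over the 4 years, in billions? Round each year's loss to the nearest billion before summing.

Year 1985: gap = -2.6 × (8.75 - 5.69) = -7.956%, loss ≈ 12406 × 7.956/100 ≈ 987.
Year 1986: gap = -2.6 × (6.84 - 5.69) = -2.99%, loss ≈ 12406 × 2.99/100 ≈ 371.
Year 1987: gap = -2.6 × (9.09 - 5.69) = -8.84%, loss ≈ 12406 × 8.84/100 ≈ 1097.
Year 1988: gap = -2.6 × (9.87 - 5.69) = -10.868%, loss ≈ 12406 × 10.868/100 ≈ 1348.
Total lost output = 987 + 371 + 1097 + 1348 = 3803 billion.

$3,803 billion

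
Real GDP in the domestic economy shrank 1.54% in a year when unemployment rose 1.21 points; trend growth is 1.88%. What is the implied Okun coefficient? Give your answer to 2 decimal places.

Growth form: g_Y = g_Y* - β × Δu, so β = (g_Y* - g_Y)/Δu.
β = (1.88 + 1.54)/1.21 = 3.42/1.21 = 2.83.

β ≈ 2.83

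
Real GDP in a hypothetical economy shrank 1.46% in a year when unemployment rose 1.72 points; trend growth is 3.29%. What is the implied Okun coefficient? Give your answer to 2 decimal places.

Growth form: g_Y = g_Y* - β × Δu, so β = (g_Y* - g_Y)/Δu.
β = (3.29 + 1.46)/1.72 = 4.75/1.72 = 2.76.

β ≈ 2.76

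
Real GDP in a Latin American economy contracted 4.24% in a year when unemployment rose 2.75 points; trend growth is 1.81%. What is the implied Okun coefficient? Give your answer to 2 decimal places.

β ≈ 2.20

Growth form: g_Y = g_Y* - β × Δu, so β = (g_Y* - g_Y)/Δu.
β = (1.81 + 4.24)/2.75 = 6.05/2.75 = 2.20.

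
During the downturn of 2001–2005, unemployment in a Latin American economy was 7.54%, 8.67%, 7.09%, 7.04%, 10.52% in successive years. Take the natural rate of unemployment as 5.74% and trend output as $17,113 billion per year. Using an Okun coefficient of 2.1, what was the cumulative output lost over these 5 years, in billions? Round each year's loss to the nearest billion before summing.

$4,370 billion

Year 2001: gap = -2.1 × (7.54 - 5.74) = -3.78%, loss ≈ 17113 × 3.78/100 ≈ 647.
Year 2002: gap = -2.1 × (8.67 - 5.74) = -6.153%, loss ≈ 17113 × 6.153/100 ≈ 1053.
Year 2003: gap = -2.1 × (7.09 - 5.74) = -2.835%, loss ≈ 17113 × 2.835/100 ≈ 485.
Year 2004: gap = -2.1 × (7.04 - 5.74) = -2.73%, loss ≈ 17113 × 2.73/100 ≈ 467.
Year 2005: gap = -2.1 × (10.52 - 5.74) = -10.038%, loss ≈ 17113 × 10.038/100 ≈ 1718.
Total lost output = 647 + 1053 + 485 + 467 + 1718 = 4370 billion.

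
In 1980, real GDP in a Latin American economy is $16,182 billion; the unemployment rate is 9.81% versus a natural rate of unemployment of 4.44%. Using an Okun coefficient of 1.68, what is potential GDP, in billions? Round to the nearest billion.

Unemployment gap = 9.81 - 4.44 = 5.37 points, so output gap = -1.68 × 5.37 = -9.0216%.
Since Y = Y* × (1 + gap/100), Y* = 16182/0.909784 ≈ 17787 billion.

$17,787 billion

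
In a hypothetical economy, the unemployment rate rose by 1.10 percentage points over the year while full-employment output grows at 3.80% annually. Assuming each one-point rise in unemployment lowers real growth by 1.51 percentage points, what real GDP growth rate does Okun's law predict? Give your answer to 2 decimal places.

2.14%

Growth-rate Okun's law: g_Y = g_Y* - β × Δu.
g_Y = 3.80 - 1.51 × (1.10) = 3.8 - 1.661 = 2.139%, i.e. 2.14% to 2 d.p.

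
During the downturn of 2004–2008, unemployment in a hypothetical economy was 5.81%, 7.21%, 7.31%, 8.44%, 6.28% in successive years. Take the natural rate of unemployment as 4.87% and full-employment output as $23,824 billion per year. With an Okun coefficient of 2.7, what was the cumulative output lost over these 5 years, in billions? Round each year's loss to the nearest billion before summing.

$6,883 billion

Year 2004: gap = -2.7 × (5.81 - 4.87) = -2.538%, loss ≈ 23824 × 2.538/100 ≈ 605.
Year 2005: gap = -2.7 × (7.21 - 4.87) = -6.318%, loss ≈ 23824 × 6.318/100 ≈ 1505.
Year 2006: gap = -2.7 × (7.31 - 4.87) = -6.588%, loss ≈ 23824 × 6.588/100 ≈ 1570.
Year 2007: gap = -2.7 × (8.44 - 4.87) = -9.639%, loss ≈ 23824 × 9.639/100 ≈ 2296.
Year 2008: gap = -2.7 × (6.28 - 4.87) = -3.807%, loss ≈ 23824 × 3.807/100 ≈ 907.
Total lost output = 605 + 1505 + 1570 + 2296 + 907 = 6883 billion.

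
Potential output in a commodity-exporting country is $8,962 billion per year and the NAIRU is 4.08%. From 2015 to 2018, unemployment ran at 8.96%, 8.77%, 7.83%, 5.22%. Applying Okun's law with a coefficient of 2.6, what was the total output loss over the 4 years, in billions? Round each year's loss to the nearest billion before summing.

$3,370 billion

Year 2015: gap = -2.6 × (8.96 - 4.08) = -12.688%, loss ≈ 8962 × 12.688/100 ≈ 1137.
Year 2016: gap = -2.6 × (8.77 - 4.08) = -12.194%, loss ≈ 8962 × 12.194/100 ≈ 1093.
Year 2017: gap = -2.6 × (7.83 - 4.08) = -9.75%, loss ≈ 8962 × 9.75/100 ≈ 874.
Year 2018: gap = -2.6 × (5.22 - 4.08) = -2.964%, loss ≈ 8962 × 2.964/100 ≈ 266.
Total lost output = 1137 + 1093 + 874 + 266 = 3370 billion.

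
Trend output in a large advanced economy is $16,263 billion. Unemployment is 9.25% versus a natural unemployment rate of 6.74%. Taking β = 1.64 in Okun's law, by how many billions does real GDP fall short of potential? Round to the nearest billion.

$669 billion

Output gap = -1.64 × (9.25 - 6.74) = -1.64 × 2.51 = -4.1164%.
Actual GDP ≈ 16263 × 0.958836 ≈ 15594 billion, so the shortfall is 16263 - 15594 = 669 billion.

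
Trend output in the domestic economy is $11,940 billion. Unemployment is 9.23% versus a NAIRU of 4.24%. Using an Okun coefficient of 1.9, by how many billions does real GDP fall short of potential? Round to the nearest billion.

$1,132 billion

Output gap = -1.9 × (9.23 - 4.24) = -1.9 × 4.99 = -9.481%.
Actual GDP ≈ 11940 × 0.90519 ≈ 10808 billion, so the shortfall is 11940 - 10808 = 1132 billion.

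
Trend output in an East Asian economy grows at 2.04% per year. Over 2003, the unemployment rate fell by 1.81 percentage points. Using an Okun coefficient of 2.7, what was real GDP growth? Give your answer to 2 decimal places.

Growth-rate Okun's law: g_Y = g_Y* - β × Δu.
g_Y = 2.04 - 2.7 × (-1.81) = 2.04 + 4.887 = 6.927%, i.e. 6.93% to 2 d.p.

6.93%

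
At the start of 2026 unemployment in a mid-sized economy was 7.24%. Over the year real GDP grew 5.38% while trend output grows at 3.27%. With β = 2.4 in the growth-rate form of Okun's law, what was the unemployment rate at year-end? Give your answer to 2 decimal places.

Growth-rate Okun's law: g_Y = g_Y* - β × Δu, so Δu = (g_Y* - g_Y)/β.
Δu = (3.27 - 5.38)/2.4 = -2.11/2.4 = -0.88 percentage points.
Year-end unemployment = 7.24 - 0.88 = 6.36%.

6.36%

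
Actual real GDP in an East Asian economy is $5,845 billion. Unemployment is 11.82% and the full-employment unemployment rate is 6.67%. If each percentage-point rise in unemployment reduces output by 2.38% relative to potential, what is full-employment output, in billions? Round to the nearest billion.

$6,662 billion

Unemployment gap = 11.82 - 6.67 = 5.15 points, so output gap = -2.38 × 5.15 = -12.257%.
Since Y = Y* × (1 + gap/100), Y* = 5845/0.87743 ≈ 6662 billion.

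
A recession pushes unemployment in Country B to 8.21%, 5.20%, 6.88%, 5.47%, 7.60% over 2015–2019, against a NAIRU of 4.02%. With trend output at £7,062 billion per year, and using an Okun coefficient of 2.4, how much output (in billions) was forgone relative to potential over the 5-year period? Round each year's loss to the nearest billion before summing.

Year 2015: gap = -2.4 × (8.21 - 4.02) = -10.056%, loss ≈ 7062 × 10.056/100 ≈ 710.
Year 2016: gap = -2.4 × (5.2 - 4.02) = -2.832%, loss ≈ 7062 × 2.832/100 ≈ 200.
Year 2017: gap = -2.4 × (6.88 - 4.02) = -6.864%, loss ≈ 7062 × 6.864/100 ≈ 485.
Year 2018: gap = -2.4 × (5.47 - 4.02) = -3.48%, loss ≈ 7062 × 3.48/100 ≈ 246.
Year 2019: gap = -2.4 × (7.6 - 4.02) = -8.592%, loss ≈ 7062 × 8.592/100 ≈ 607.
Total lost output = 710 + 200 + 485 + 246 + 607 = 2248 billion.

£2,248 billion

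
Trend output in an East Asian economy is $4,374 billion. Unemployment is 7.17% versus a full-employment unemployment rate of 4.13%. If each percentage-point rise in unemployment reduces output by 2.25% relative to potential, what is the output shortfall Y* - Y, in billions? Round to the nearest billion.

Output gap = -2.25 × (7.17 - 4.13) = -2.25 × 3.04 = -6.84%.
Actual GDP ≈ 4374 × 0.9316 ≈ 4075 billion, so the shortfall is 4374 - 4075 = 299 billion.

$299 billion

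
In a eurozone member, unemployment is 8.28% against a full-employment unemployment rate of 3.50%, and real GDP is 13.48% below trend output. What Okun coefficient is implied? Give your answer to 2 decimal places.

Okun's law: output gap = -β × (u - u*).
-13.48 = -β × (8.28 - 3.5) = -β × 4.78, so β = 13.48/4.78 = 2.82.

β ≈ 2.82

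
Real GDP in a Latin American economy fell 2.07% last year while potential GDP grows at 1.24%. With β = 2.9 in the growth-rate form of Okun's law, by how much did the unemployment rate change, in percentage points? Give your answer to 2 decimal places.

1.14 percentage points

Growth-rate Okun's law: g_Y = g_Y* - β × Δu, so Δu = (g_Y* - g_Y)/β.
Δu = (1.24 + 2.07)/2.9 = 3.31/2.9 = 1.14 percentage points.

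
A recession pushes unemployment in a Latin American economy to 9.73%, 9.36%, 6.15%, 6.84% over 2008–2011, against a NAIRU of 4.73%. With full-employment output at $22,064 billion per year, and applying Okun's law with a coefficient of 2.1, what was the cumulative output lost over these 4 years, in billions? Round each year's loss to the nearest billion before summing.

$6,098 billion

Year 2008: gap = -2.1 × (9.73 - 4.73) = -10.5%, loss ≈ 22064 × 10.5/100 ≈ 2317.
Year 2009: gap = -2.1 × (9.36 - 4.73) = -9.723%, loss ≈ 22064 × 9.723/100 ≈ 2145.
Year 2010: gap = -2.1 × (6.15 - 4.73) = -2.982%, loss ≈ 22064 × 2.982/100 ≈ 658.
Year 2011: gap = -2.1 × (6.84 - 4.73) = -4.431%, loss ≈ 22064 × 4.431/100 ≈ 978.
Total lost output = 2317 + 2145 + 658 + 978 = 6098 billion.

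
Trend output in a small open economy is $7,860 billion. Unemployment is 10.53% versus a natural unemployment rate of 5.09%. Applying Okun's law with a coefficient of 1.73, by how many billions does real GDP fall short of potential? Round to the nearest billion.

Output gap = -1.73 × (10.53 - 5.09) = -1.73 × 5.44 = -9.4112%.
Actual GDP ≈ 7860 × 0.905888 ≈ 7120 billion, so the shortfall is 7860 - 7120 = 740 billion.

$740 billion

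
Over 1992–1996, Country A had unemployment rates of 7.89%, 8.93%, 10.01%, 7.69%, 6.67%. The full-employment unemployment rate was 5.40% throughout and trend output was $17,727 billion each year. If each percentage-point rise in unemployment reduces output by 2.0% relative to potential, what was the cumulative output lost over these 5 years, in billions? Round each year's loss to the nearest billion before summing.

Year 1992: gap = -2.0 × (7.89 - 5.4) = -4.98%, loss ≈ 17727 × 4.98/100 ≈ 883.
Year 1993: gap = -2.0 × (8.93 - 5.4) = -7.06%, loss ≈ 17727 × 7.06/100 ≈ 1252.
Year 1994: gap = -2.0 × (10.01 - 5.4) = -9.22%, loss ≈ 17727 × 9.22/100 ≈ 1634.
Year 1995: gap = -2.0 × (7.69 - 5.4) = -4.58%, loss ≈ 17727 × 4.58/100 ≈ 812.
Year 1996: gap = -2.0 × (6.67 - 5.4) = -2.54%, loss ≈ 17727 × 2.54/100 ≈ 450.
Total lost output = 883 + 1252 + 1634 + 812 + 450 = 5031 billion.

$5,031 billion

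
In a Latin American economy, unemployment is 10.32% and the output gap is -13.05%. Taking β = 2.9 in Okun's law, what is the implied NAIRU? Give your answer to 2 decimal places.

From Okun's law, u - u* = -(output gap)/β = -(-13.05)/2.9 = 4.5 points.
So u* = 10.32 - 4.5 = 5.82%.

5.82%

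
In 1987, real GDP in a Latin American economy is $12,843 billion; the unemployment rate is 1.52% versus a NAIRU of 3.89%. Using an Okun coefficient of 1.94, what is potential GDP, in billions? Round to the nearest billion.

Unemployment gap = 1.52 - 3.89 = -2.37 points, so output gap = -1.94 × (-2.37) = 4.5978%.
Since Y = Y* × (1 + gap/100), Y* = 12843/1.045978 ≈ 12278 billion.

$12,278 billion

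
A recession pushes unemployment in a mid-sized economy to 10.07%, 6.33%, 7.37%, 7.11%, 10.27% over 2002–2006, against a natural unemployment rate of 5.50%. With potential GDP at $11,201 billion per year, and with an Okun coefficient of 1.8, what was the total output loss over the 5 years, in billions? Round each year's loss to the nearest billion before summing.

$2,752 billion

Year 2002: gap = -1.8 × (10.07 - 5.5) = -8.226%, loss ≈ 11201 × 8.226/100 ≈ 921.
Year 2003: gap = -1.8 × (6.33 - 5.5) = -1.494%, loss ≈ 11201 × 1.494/100 ≈ 167.
Year 2004: gap = -1.8 × (7.37 - 5.5) = -3.366%, loss ≈ 11201 × 3.366/100 ≈ 377.
Year 2005: gap = -1.8 × (7.11 - 5.5) = -2.898%, loss ≈ 11201 × 2.898/100 ≈ 325.
Year 2006: gap = -1.8 × (10.27 - 5.5) = -8.586%, loss ≈ 11201 × 8.586/100 ≈ 962.
Total lost output = 921 + 167 + 377 + 325 + 962 = 2752 billion.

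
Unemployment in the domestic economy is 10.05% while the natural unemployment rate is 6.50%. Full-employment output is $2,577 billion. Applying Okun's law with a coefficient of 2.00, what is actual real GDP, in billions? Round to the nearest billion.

Unemployment gap = 10.05 - 6.5 = 3.55 points, so the output gap is -2 × 3.55 = -7.1%.
Actual GDP = 2577 × (1 - 7.1/100) = 2577 × 0.929 ≈ 2394 billion.

$2,394 billion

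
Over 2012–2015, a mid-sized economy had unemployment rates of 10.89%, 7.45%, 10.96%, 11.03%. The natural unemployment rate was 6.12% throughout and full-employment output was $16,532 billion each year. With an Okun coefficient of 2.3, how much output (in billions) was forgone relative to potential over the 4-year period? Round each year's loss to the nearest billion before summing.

Year 2012: gap = -2.3 × (10.89 - 6.12) = -10.971%, loss ≈ 16532 × 10.971/100 ≈ 1814.
Year 2013: gap = -2.3 × (7.45 - 6.12) = -3.059%, loss ≈ 16532 × 3.059/100 ≈ 506.
Year 2014: gap = -2.3 × (10.96 - 6.12) = -11.132%, loss ≈ 16532 × 11.132/100 ≈ 1840.
Year 2015: gap = -2.3 × (11.03 - 6.12) = -11.293%, loss ≈ 16532 × 11.293/100 ≈ 1867.
Total lost output = 1814 + 506 + 1840 + 1867 = 6027 billion.

$6,027 billion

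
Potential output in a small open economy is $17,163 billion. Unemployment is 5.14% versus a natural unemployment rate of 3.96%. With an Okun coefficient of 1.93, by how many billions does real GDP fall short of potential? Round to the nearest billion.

$391 billion

Output gap = -1.93 × (5.14 - 3.96) = -1.93 × 1.18 = -2.2774%.
Actual GDP ≈ 17163 × 0.977226 ≈ 16772 billion, so the shortfall is 17163 - 16772 = 391 billion.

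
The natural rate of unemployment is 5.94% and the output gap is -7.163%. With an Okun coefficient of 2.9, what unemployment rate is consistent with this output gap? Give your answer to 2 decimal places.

From Okun's law, u - u* = -(output gap)/β = -(-7.163)/2.9 = 2.47 points.
So u = 5.94 + 2.47 = 8.41%.

8.41%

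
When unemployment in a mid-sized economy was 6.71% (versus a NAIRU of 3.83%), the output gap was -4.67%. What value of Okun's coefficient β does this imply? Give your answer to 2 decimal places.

Okun's law: output gap = -β × (u - u*).
-4.67 = -β × (6.71 - 3.83) = -β × 2.88, so β = 4.67/2.88 = 1.62.

β ≈ 1.62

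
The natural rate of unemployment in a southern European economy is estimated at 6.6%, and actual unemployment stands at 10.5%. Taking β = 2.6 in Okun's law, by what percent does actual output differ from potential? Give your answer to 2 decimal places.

-10.14%

The unemployment gap is 10.5 - 6.6 = 3.9 percentage points.
Okun's law gives an output gap of -2.6 × 3.9 = -10.14%, i.e. 10.14% below potential.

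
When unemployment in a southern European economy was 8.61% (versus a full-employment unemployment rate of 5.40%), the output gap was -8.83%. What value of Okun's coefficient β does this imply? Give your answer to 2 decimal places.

Okun's law: output gap = -β × (u - u*).
-8.83 = -β × (8.61 - 5.4) = -β × 3.21, so β = 8.83/3.21 = 2.75.

β ≈ 2.75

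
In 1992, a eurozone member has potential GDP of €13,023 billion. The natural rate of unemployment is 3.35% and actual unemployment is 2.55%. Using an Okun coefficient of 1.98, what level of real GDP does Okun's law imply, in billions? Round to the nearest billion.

Unemployment gap = 2.55 - 3.35 = -0.8 points, so the output gap is -1.98 × (-0.8) = 1.584%.
Actual GDP = 13023 × (1 + 1.584/100) = 13023 × 1.01584 ≈ 13229 billion.

€13,229 billion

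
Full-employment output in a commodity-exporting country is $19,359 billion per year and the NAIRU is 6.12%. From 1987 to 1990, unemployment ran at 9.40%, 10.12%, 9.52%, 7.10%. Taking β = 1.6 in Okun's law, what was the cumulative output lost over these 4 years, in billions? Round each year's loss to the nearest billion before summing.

$3,612 billion

Year 1987: gap = -1.6 × (9.4 - 6.12) = -5.248%, loss ≈ 19359 × 5.248/100 ≈ 1016.
Year 1988: gap = -1.6 × (10.12 - 6.12) = -6.4%, loss ≈ 19359 × 6.4/100 ≈ 1239.
Year 1989: gap = -1.6 × (9.52 - 6.12) = -5.44%, loss ≈ 19359 × 5.44/100 ≈ 1053.
Year 1990: gap = -1.6 × (7.1 - 6.12) = -1.568%, loss ≈ 19359 × 1.568/100 ≈ 304.
Total lost output = 1016 + 1239 + 1053 + 304 = 3612 billion.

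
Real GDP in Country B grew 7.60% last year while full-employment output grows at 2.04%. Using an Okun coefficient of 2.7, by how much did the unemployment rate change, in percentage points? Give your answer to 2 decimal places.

-2.06 percentage points

Growth-rate Okun's law: g_Y = g_Y* - β × Δu, so Δu = (g_Y* - g_Y)/β.
Δu = (2.04 - 7.6)/2.7 = -5.56/2.7 = -2.06 percentage points.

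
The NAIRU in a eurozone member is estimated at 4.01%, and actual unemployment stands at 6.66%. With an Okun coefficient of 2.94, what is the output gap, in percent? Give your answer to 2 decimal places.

The unemployment gap is 6.66 - 4.01 = 2.65 percentage points.
Okun's law gives an output gap of -2.94 × 2.65 = -7.791%, i.e. 7.79% below potential.

-7.79%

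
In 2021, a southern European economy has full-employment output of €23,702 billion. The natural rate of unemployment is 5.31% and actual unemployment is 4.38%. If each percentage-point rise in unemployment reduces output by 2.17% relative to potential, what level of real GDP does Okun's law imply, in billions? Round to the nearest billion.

Unemployment gap = 4.38 - 5.31 = -0.93 points, so the output gap is -2.17 × (-0.93) = 2.0181%.
Actual GDP = 23702 × (1 + 2.0181/100) = 23702 × 1.020181 ≈ 24180 billion.

€24,180 billion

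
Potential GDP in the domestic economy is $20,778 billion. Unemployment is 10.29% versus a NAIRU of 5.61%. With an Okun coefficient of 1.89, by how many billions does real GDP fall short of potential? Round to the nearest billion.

Output gap = -1.89 × (10.29 - 5.61) = -1.89 × 4.68 = -8.8452%.
Actual GDP ≈ 20778 × 0.911548 ≈ 18940 billion, so the shortfall is 20778 - 18940 = 1838 billion.

$1,838 billion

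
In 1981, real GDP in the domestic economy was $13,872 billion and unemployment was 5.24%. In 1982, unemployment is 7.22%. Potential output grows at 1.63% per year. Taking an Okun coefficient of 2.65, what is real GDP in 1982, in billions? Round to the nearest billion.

$13,370 billion

Δu = 7.22 - 5.24 = 1.98 points.
Okun's law (growth form): g_Y = g_Y* - β × Δu = 1.63 - 2.65 × (1.98) = 1.63 - 5.247 = -3.617%.
Real GDP in the next year = 13872 × (1 - 3.617/100) = 13872 × 0.96383 ≈ 13370 billion.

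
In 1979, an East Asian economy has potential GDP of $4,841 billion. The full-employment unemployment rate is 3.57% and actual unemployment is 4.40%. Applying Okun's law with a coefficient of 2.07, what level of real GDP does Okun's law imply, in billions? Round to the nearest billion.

Unemployment gap = 4.4 - 3.57 = 0.83 points, so the output gap is -2.07 × 0.83 = -1.7181%.
Actual GDP = 4841 × (1 - 1.7181/100) = 4841 × 0.982819 ≈ 4758 billion.

$4,758 billion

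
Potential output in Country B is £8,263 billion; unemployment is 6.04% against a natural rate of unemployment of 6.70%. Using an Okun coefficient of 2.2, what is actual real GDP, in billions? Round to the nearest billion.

Unemployment gap = 6.04 - 6.7 = -0.66 points, so the output gap is -2.2 × (-0.66) = 1.452%.
Actual GDP = 8263 × (1 + 1.452/100) = 8263 × 1.01452 ≈ 8383 billion.

£8,383 billion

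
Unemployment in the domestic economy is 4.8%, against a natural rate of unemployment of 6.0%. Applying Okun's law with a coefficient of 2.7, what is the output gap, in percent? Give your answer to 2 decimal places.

The unemployment gap is 4.8 - 6 = -1.2 percentage points.
Okun's law gives an output gap of -2.7 × (-1.2) = 3.24%, i.e. 3.24% above potential.

3.24%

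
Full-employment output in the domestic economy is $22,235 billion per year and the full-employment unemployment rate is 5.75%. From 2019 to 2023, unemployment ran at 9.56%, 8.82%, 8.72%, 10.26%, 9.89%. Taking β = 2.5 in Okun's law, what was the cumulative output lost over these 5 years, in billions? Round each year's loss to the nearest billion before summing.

Year 2019: gap = -2.5 × (9.56 - 5.75) = -9.525%, loss ≈ 22235 × 9.525/100 ≈ 2118.
Year 2020: gap = -2.5 × (8.82 - 5.75) = -7.675%, loss ≈ 22235 × 7.675/100 ≈ 1707.
Year 2021: gap = -2.5 × (8.72 - 5.75) = -7.425%, loss ≈ 22235 × 7.425/100 ≈ 1651.
Year 2022: gap = -2.5 × (10.26 - 5.75) = -11.275%, loss ≈ 22235 × 11.275/100 ≈ 2507.
Year 2023: gap = -2.5 × (9.89 - 5.75) = -10.35%, loss ≈ 22235 × 10.35/100 ≈ 2301.
Total lost output = 2118 + 1707 + 1651 + 2507 + 2301 = 10284 billion.

$10,284 billion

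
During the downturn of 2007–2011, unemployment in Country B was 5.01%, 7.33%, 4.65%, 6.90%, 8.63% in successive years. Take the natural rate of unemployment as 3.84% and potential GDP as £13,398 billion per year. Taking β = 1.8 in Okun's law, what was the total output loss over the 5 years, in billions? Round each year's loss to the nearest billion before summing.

Year 2007: gap = -1.8 × (5.01 - 3.84) = -2.106%, loss ≈ 13398 × 2.106/100 ≈ 282.
Year 2008: gap = -1.8 × (7.33 - 3.84) = -6.282%, loss ≈ 13398 × 6.282/100 ≈ 842.
Year 2009: gap = -1.8 × (4.65 - 3.84) = -1.458%, loss ≈ 13398 × 1.458/100 ≈ 195.
Year 2010: gap = -1.8 × (6.9 - 3.84) = -5.508%, loss ≈ 13398 × 5.508/100 ≈ 738.
Year 2011: gap = -1.8 × (8.63 - 3.84) = -8.622%, loss ≈ 13398 × 8.622/100 ≈ 1155.
Total lost output = 282 + 842 + 195 + 738 + 1155 = 3212 billion.

£3,212 billion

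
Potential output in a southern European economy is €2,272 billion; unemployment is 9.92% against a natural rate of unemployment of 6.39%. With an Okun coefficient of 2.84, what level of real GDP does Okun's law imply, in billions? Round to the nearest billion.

€2,044 billion

Unemployment gap = 9.92 - 6.39 = 3.53 points, so the output gap is -2.84 × 3.53 = -10.0252%.
Actual GDP = 2272 × (1 - 10.0252/100) = 2272 × 0.899748 ≈ 2044 billion.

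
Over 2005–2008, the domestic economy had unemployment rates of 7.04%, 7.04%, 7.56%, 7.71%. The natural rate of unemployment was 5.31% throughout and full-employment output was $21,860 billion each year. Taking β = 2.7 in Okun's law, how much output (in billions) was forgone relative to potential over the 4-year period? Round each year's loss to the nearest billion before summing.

Year 2005: gap = -2.7 × (7.04 - 5.31) = -4.671%, loss ≈ 21860 × 4.671/100 ≈ 1021.
Year 2006: gap = -2.7 × (7.04 - 5.31) = -4.671%, loss ≈ 21860 × 4.671/100 ≈ 1021.
Year 2007: gap = -2.7 × (7.56 - 5.31) = -6.075%, loss ≈ 21860 × 6.075/100 ≈ 1328.
Year 2008: gap = -2.7 × (7.71 - 5.31) = -6.48%, loss ≈ 21860 × 6.48/100 ≈ 1417.
Total lost output = 1021 + 1021 + 1328 + 1417 = 4787 billion.

$4,787 billion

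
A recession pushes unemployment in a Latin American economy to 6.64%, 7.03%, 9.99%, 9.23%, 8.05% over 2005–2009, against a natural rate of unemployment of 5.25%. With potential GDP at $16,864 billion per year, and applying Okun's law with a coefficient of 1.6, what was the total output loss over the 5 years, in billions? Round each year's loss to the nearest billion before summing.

$3,964 billion

Year 2005: gap = -1.6 × (6.64 - 5.25) = -2.224%, loss ≈ 16864 × 2.224/100 ≈ 375.
Year 2006: gap = -1.6 × (7.03 - 5.25) = -2.848%, loss ≈ 16864 × 2.848/100 ≈ 480.
Year 2007: gap = -1.6 × (9.99 - 5.25) = -7.584%, loss ≈ 16864 × 7.584/100 ≈ 1279.
Year 2008: gap = -1.6 × (9.23 - 5.25) = -6.368%, loss ≈ 16864 × 6.368/100 ≈ 1074.
Year 2009: gap = -1.6 × (8.05 - 5.25) = -4.48%, loss ≈ 16864 × 4.48/100 ≈ 756.
Total lost output = 375 + 480 + 1279 + 1074 + 756 = 3964 billion.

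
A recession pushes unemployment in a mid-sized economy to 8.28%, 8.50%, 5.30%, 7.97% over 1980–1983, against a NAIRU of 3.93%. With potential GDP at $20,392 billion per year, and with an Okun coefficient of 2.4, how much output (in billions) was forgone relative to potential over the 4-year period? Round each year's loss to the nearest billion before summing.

Year 1980: gap = -2.4 × (8.28 - 3.93) = -10.44%, loss ≈ 20392 × 10.44/100 ≈ 2129.
Year 1981: gap = -2.4 × (8.5 - 3.93) = -10.968%, loss ≈ 20392 × 10.968/100 ≈ 2237.
Year 1982: gap = -2.4 × (5.3 - 3.93) = -3.288%, loss ≈ 20392 × 3.288/100 ≈ 670.
Year 1983: gap = -2.4 × (7.97 - 3.93) = -9.696%, loss ≈ 20392 × 9.696/100 ≈ 1977.
Total lost output = 2129 + 2237 + 670 + 1977 = 7013 billion.

$7,013 billion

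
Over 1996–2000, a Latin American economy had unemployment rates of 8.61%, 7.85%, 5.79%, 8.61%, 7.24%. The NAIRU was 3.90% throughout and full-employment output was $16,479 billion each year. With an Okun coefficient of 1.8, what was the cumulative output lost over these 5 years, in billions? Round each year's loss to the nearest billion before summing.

Year 1996: gap = -1.8 × (8.61 - 3.9) = -8.478%, loss ≈ 16479 × 8.478/100 ≈ 1397.
Year 1997: gap = -1.8 × (7.85 - 3.9) = -7.11%, loss ≈ 16479 × 7.11/100 ≈ 1172.
Year 1998: gap = -1.8 × (5.79 - 3.9) = -3.402%, loss ≈ 16479 × 3.402/100 ≈ 561.
Year 1999: gap = -1.8 × (8.61 - 3.9) = -8.478%, loss ≈ 16479 × 8.478/100 ≈ 1397.
Year 2000: gap = -1.8 × (7.24 - 3.9) = -6.012%, loss ≈ 16479 × 6.012/100 ≈ 991.
Total lost output = 1397 + 1172 + 561 + 1397 + 991 = 5518 billion.

$5,518 billion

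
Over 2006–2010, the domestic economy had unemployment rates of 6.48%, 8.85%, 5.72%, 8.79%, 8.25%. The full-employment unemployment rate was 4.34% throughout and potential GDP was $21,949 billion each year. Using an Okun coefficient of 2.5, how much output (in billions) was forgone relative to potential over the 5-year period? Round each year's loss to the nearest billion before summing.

Year 2006: gap = -2.5 × (6.48 - 4.34) = -5.35%, loss ≈ 21949 × 5.35/100 ≈ 1174.
Year 2007: gap = -2.5 × (8.85 - 4.34) = -11.275%, loss ≈ 21949 × 11.275/100 ≈ 2475.
Year 2008: gap = -2.5 × (5.72 - 4.34) = -3.45%, loss ≈ 21949 × 3.45/100 ≈ 757.
Year 2009: gap = -2.5 × (8.79 - 4.34) = -11.125%, loss ≈ 21949 × 11.125/100 ≈ 2442.
Year 2010: gap = -2.5 × (8.25 - 4.34) = -9.775%, loss ≈ 21949 × 9.775/100 ≈ 2146.
Total lost output = 1174 + 2475 + 757 + 2442 + 2146 = 8994 billion.

$8,994 billion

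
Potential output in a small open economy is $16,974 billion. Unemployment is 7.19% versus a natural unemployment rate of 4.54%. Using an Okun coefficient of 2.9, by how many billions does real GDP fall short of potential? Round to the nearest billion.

$1,304 billion

Output gap = -2.9 × (7.19 - 4.54) = -2.9 × 2.65 = -7.685%.
Actual GDP ≈ 16974 × 0.92315 ≈ 15670 billion, so the shortfall is 16974 - 15670 = 1304 billion.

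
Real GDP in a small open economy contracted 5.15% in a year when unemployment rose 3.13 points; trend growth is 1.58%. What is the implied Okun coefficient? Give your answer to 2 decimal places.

β ≈ 2.15

Growth form: g_Y = g_Y* - β × Δu, so β = (g_Y* - g_Y)/Δu.
β = (1.58 + 5.15)/3.13 = 6.73/3.13 = 2.15.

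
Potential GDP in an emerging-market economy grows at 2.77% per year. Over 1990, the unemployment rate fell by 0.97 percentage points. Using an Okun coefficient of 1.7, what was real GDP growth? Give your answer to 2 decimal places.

4.42%

Growth-rate Okun's law: g_Y = g_Y* - β × Δu.
g_Y = 2.77 - 1.7 × (-0.97) = 2.77 + 1.649 = 4.419%, i.e. 4.42% to 2 d.p.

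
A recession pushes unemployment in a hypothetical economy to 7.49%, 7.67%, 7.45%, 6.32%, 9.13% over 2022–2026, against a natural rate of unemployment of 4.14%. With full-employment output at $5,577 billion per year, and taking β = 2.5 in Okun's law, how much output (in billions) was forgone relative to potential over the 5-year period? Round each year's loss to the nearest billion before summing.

$2,420 billion

Year 2022: gap = -2.5 × (7.49 - 4.14) = -8.375%, loss ≈ 5577 × 8.375/100 ≈ 467.
Year 2023: gap = -2.5 × (7.67 - 4.14) = -8.825%, loss ≈ 5577 × 8.825/100 ≈ 492.
Year 2024: gap = -2.5 × (7.45 - 4.14) = -8.275%, loss ≈ 5577 × 8.275/100 ≈ 461.
Year 2025: gap = -2.5 × (6.32 - 4.14) = -5.45%, loss ≈ 5577 × 5.45/100 ≈ 304.
Year 2026: gap = -2.5 × (9.13 - 4.14) = -12.475%, loss ≈ 5577 × 12.475/100 ≈ 696.
Total lost output = 467 + 492 + 461 + 304 + 696 = 2420 billion.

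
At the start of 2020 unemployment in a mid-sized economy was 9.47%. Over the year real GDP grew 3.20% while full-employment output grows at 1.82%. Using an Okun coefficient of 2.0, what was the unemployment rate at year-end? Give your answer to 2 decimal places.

Growth-rate Okun's law: g_Y = g_Y* - β × Δu, so Δu = (g_Y* - g_Y)/β.
Δu = (1.82 - 3.2)/2.0 = -1.38/2.0 = -0.69 percentage points.
Year-end unemployment = 9.47 - 0.69 = 8.78%.

8.78%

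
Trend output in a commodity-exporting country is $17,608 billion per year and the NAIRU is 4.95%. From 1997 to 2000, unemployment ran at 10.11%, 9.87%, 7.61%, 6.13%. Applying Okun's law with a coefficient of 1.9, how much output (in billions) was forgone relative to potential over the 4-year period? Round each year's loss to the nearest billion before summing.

$4,657 billion

Year 1997: gap = -1.9 × (10.11 - 4.95) = -9.804%, loss ≈ 17608 × 9.804/100 ≈ 1726.
Year 1998: gap = -1.9 × (9.87 - 4.95) = -9.348%, loss ≈ 17608 × 9.348/100 ≈ 1646.
Year 1999: gap = -1.9 × (7.61 - 4.95) = -5.054%, loss ≈ 17608 × 5.054/100 ≈ 890.
Year 2000: gap = -1.9 × (6.13 - 4.95) = -2.242%, loss ≈ 17608 × 2.242/100 ≈ 395.
Total lost output = 1726 + 1646 + 890 + 395 = 4657 billion.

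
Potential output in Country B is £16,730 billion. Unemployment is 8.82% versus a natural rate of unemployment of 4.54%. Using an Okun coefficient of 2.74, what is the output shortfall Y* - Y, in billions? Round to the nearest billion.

Output gap = -2.74 × (8.82 - 4.54) = -2.74 × 4.28 = -11.7272%.
Actual GDP ≈ 16730 × 0.882728 ≈ 14768 billion, so the shortfall is 16730 - 14768 = 1962 billion.

£1,962 billion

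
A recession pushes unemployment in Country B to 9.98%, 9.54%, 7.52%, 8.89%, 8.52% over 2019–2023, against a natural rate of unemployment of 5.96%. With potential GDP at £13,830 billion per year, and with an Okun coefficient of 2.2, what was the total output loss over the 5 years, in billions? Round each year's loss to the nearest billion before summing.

Year 2019: gap = -2.2 × (9.98 - 5.96) = -8.844%, loss ≈ 13830 × 8.844/100 ≈ 1223.
Year 2020: gap = -2.2 × (9.54 - 5.96) = -7.876%, loss ≈ 13830 × 7.876/100 ≈ 1089.
Year 2021: gap = -2.2 × (7.52 - 5.96) = -3.432%, loss ≈ 13830 × 3.432/100 ≈ 475.
Year 2022: gap = -2.2 × (8.89 - 5.96) = -6.446%, loss ≈ 13830 × 6.446/100 ≈ 891.
Year 2023: gap = -2.2 × (8.52 - 5.96) = -5.632%, loss ≈ 13830 × 5.632/100 ≈ 779.
Total lost output = 1223 + 1089 + 475 + 891 + 779 = 4457 billion.

£4,457 billion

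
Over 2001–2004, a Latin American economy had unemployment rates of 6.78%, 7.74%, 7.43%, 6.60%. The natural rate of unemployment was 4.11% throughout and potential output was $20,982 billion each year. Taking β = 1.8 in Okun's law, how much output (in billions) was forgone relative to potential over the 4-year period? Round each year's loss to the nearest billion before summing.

Year 2001: gap = -1.8 × (6.78 - 4.11) = -4.806%, loss ≈ 20982 × 4.806/100 ≈ 1008.
Year 2002: gap = -1.8 × (7.74 - 4.11) = -6.534%, loss ≈ 20982 × 6.534/100 ≈ 1371.
Year 2003: gap = -1.8 × (7.43 - 4.11) = -5.976%, loss ≈ 20982 × 5.976/100 ≈ 1254.
Year 2004: gap = -1.8 × (6.6 - 4.11) = -4.482%, loss ≈ 20982 × 4.482/100 ≈ 940.
Total lost output = 1008 + 1371 + 1254 + 940 = 4573 billion.

$4,573 billion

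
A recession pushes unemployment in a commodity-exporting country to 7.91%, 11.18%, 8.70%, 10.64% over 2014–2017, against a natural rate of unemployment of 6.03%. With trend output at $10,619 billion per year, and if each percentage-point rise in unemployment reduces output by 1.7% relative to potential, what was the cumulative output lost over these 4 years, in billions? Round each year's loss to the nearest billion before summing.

Year 2014: gap = -1.7 × (7.91 - 6.03) = -3.196%, loss ≈ 10619 × 3.196/100 ≈ 339.
Year 2015: gap = -1.7 × (11.18 - 6.03) = -8.755%, loss ≈ 10619 × 8.755/100 ≈ 930.
Year 2016: gap = -1.7 × (8.7 - 6.03) = -4.539%, loss ≈ 10619 × 4.539/100 ≈ 482.
Year 2017: gap = -1.7 × (10.64 - 6.03) = -7.837%, loss ≈ 10619 × 7.837/100 ≈ 832.
Total lost output = 339 + 930 + 482 + 832 = 2583 billion.

$2,583 billion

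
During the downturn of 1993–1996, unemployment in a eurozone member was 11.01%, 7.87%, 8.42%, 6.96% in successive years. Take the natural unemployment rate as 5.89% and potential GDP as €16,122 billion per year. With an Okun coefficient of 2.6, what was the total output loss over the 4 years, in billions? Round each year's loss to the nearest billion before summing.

Year 1993: gap = -2.6 × (11.01 - 5.89) = -13.312%, loss ≈ 16122 × 13.312/100 ≈ 2146.
Year 1994: gap = -2.6 × (7.87 - 5.89) = -5.148%, loss ≈ 16122 × 5.148/100 ≈ 830.
Year 1995: gap = -2.6 × (8.42 - 5.89) = -6.578%, loss ≈ 16122 × 6.578/100 ≈ 1061.
Year 1996: gap = -2.6 × (6.96 - 5.89) = -2.782%, loss ≈ 16122 × 2.782/100 ≈ 449.
Total lost output = 2146 + 830 + 1061 + 449 = 4486 billion.

€4,486 billion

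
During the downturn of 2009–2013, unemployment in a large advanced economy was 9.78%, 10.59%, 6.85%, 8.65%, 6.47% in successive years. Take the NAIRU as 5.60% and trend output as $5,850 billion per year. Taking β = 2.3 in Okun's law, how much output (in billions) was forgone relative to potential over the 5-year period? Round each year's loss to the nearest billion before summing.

$1,928 billion

Year 2009: gap = -2.3 × (9.78 - 5.6) = -9.614%, loss ≈ 5850 × 9.614/100 ≈ 562.
Year 2010: gap = -2.3 × (10.59 - 5.6) = -11.477%, loss ≈ 5850 × 11.477/100 ≈ 671.
Year 2011: gap = -2.3 × (6.85 - 5.6) = -2.875%, loss ≈ 5850 × 2.875/100 ≈ 168.
Year 2012: gap = -2.3 × (8.65 - 5.6) = -7.015%, loss ≈ 5850 × 7.015/100 ≈ 410.
Year 2013: gap = -2.3 × (6.47 - 5.6) = -2.001%, loss ≈ 5850 × 2.001/100 ≈ 117.
Total lost output = 562 + 671 + 168 + 410 + 117 = 1928 billion.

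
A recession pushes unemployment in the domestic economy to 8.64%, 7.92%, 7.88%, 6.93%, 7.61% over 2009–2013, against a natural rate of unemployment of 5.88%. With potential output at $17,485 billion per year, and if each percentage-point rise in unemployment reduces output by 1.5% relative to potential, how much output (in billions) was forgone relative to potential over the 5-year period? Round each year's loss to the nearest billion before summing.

Year 2009: gap = -1.5 × (8.64 - 5.88) = -4.14%, loss ≈ 17485 × 4.14/100 ≈ 724.
Year 2010: gap = -1.5 × (7.92 - 5.88) = -3.06%, loss ≈ 17485 × 3.06/100 ≈ 535.
Year 2011: gap = -1.5 × (7.88 - 5.88) = -3%, loss ≈ 17485 × 3/100 ≈ 525.
Year 2012: gap = -1.5 × (6.93 - 5.88) = -1.575%, loss ≈ 17485 × 1.575/100 ≈ 275.
Year 2013: gap = -1.5 × (7.61 - 5.88) = -2.595%, loss ≈ 17485 × 2.595/100 ≈ 454.
Total lost output = 724 + 535 + 525 + 275 + 454 = 2513 billion.

$2,513 billion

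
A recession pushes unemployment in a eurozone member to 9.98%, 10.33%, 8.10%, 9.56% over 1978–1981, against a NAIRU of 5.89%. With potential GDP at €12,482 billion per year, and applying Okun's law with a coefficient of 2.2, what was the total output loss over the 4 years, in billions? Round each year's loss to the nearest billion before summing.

Year 1978: gap = -2.2 × (9.98 - 5.89) = -8.998%, loss ≈ 12482 × 8.998/100 ≈ 1123.
Year 1979: gap = -2.2 × (10.33 - 5.89) = -9.768%, loss ≈ 12482 × 9.768/100 ≈ 1219.
Year 1980: gap = -2.2 × (8.1 - 5.89) = -4.862%, loss ≈ 12482 × 4.862/100 ≈ 607.
Year 1981: gap = -2.2 × (9.56 - 5.89) = -8.074%, loss ≈ 12482 × 8.074/100 ≈ 1008.
Total lost output = 1123 + 1219 + 607 + 1008 = 3957 billion.

€3,957 billion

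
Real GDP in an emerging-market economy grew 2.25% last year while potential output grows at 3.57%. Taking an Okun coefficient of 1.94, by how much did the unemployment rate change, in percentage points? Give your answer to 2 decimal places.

Growth-rate Okun's law: g_Y = g_Y* - β × Δu, so Δu = (g_Y* - g_Y)/β.
Δu = (3.57 - 2.25)/1.94 = 1.32/1.94 = 0.68 percentage points.

0.68 percentage points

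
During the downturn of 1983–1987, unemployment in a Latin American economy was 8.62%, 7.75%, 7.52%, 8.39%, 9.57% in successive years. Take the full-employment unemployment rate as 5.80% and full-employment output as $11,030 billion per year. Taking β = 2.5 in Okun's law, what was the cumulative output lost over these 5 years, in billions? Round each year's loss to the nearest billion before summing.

Year 1983: gap = -2.5 × (8.62 - 5.8) = -7.05%, loss ≈ 11030 × 7.05/100 ≈ 778.
Year 1984: gap = -2.5 × (7.75 - 5.8) = -4.875%, loss ≈ 11030 × 4.875/100 ≈ 538.
Year 1985: gap = -2.5 × (7.52 - 5.8) = -4.3%, loss ≈ 11030 × 4.3/100 ≈ 474.
Year 1986: gap = -2.5 × (8.39 - 5.8) = -6.475%, loss ≈ 11030 × 6.475/100 ≈ 714.
Year 1987: gap = -2.5 × (9.57 - 5.8) = -9.425%, loss ≈ 11030 × 9.425/100 ≈ 1040.
Total lost output = 778 + 538 + 474 + 714 + 1040 = 3544 billion.

$3,544 billion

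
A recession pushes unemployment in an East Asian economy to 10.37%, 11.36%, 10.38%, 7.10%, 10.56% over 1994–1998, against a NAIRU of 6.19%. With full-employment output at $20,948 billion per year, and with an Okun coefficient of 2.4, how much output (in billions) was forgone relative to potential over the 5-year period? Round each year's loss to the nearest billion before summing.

$9,463 billion

Year 1994: gap = -2.4 × (10.37 - 6.19) = -10.032%, loss ≈ 20948 × 10.032/100 ≈ 2102.
Year 1995: gap = -2.4 × (11.36 - 6.19) = -12.408%, loss ≈ 20948 × 12.408/100 ≈ 2599.
Year 1996: gap = -2.4 × (10.38 - 6.19) = -10.056%, loss ≈ 20948 × 10.056/100 ≈ 2107.
Year 1997: gap = -2.4 × (7.1 - 6.19) = -2.184%, loss ≈ 20948 × 2.184/100 ≈ 458.
Year 1998: gap = -2.4 × (10.56 - 6.19) = -10.488%, loss ≈ 20948 × 10.488/100 ≈ 2197.
Total lost output = 2102 + 2599 + 2107 + 458 + 2197 = 9463 billion.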